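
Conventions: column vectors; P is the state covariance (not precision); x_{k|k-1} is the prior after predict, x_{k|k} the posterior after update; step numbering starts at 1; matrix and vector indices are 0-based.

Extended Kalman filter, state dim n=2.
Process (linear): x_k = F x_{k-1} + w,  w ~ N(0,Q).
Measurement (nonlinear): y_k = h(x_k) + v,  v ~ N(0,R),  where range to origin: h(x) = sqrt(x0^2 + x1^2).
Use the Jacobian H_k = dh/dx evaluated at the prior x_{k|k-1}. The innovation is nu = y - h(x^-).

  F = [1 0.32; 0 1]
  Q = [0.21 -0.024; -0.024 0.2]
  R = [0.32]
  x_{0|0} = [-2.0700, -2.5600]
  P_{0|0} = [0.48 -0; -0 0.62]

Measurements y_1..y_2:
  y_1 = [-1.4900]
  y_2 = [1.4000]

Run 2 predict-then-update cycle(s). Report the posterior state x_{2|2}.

x_post = [0.0827, 1.0246]

step 1: x^-=[-2.8892, -2.5600]  P^-=[0.7535 0.1744; 0.1744 0.8200]  H_jac=[-0.7485 -0.6632]  S=[1.2759]  K=[-0.5327; -0.5285]  nu=[-5.3502]  x^+=[-0.0393, 0.2677]  P^+=[0.3915 -0.1848; -0.1848 0.4636]
step 2: x^-=[0.0463, 0.2677]  P^-=[0.5307 -0.0604; -0.0604 0.6636]  H_jac=[0.1706 0.9853]  S=[0.9594]  K=[0.0323; 0.6708]  nu=[1.1283]  x^+=[0.0827, 1.0246]  P^+=[0.5297 -0.0812; -0.0812 0.2319]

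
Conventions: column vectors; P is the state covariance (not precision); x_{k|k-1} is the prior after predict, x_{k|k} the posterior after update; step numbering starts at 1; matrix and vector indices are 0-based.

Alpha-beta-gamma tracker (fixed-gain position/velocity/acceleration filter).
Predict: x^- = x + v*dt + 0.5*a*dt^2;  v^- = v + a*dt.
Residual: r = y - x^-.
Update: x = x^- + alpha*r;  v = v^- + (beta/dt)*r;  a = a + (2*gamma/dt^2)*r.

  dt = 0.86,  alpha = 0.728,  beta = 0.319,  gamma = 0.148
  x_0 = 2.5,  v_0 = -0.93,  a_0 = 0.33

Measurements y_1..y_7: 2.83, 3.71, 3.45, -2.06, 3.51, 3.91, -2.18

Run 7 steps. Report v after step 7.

step 1: x_pred=1.8222  r=1.0078  x^+=2.5559  v^+=-0.2724  a^+=0.7333
step 2: x_pred=2.5928  r=1.1172  x^+=3.4061  v^+=0.7727  a^+=1.1804
step 3: x_pred=4.5071  r=-1.0571  x^+=3.7375  v^+=1.3957  a^+=0.7574
step 4: x_pred=5.2179  r=-7.2779  x^+=-0.0804  v^+=-0.6526  a^+=-2.1554
step 5: x_pred=-1.4387  r=4.9487  x^+=2.1640  v^+=-0.6706  a^+=-0.1749
step 6: x_pred=1.5226  r=2.3874  x^+=3.2606  v^+=0.0646  a^+=0.7806
step 7: x_pred=3.6049  r=-5.7849  x^+=-0.6065  v^+=-1.4098  a^+=-1.5346

v_post = -1.4098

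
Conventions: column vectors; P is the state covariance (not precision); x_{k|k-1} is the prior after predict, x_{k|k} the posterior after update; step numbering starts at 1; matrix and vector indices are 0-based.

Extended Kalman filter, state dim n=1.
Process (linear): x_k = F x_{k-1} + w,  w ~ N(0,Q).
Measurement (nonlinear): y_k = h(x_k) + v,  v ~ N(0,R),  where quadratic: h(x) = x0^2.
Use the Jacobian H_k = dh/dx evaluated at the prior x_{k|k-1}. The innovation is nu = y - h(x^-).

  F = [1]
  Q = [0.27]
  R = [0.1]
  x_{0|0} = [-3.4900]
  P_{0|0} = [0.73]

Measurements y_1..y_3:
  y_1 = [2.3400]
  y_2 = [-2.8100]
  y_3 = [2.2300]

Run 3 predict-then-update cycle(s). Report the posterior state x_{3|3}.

step 1: x^-=[-3.4900]  P^-=[1.0000]  H_jac=[-6.9800]  S=[48.8204]  K=[-0.1430]  nu=[-9.8401]  x^+=[-2.0831]  P^+=[0.0020]
step 2: x^-=[-2.0831]  P^-=[0.2720]  H_jac=[-4.1663]  S=[4.8221]  K=[-0.2350]  nu=[-7.1494]  x^+=[-0.4027]  P^+=[0.0056]
step 3: x^-=[-0.4027]  P^-=[0.2756]  H_jac=[-0.8054]  S=[0.2788]  K=[-0.7963]  nu=[2.0678]  x^+=[-2.0493]  P^+=[0.0989]

x_post = [-2.0493]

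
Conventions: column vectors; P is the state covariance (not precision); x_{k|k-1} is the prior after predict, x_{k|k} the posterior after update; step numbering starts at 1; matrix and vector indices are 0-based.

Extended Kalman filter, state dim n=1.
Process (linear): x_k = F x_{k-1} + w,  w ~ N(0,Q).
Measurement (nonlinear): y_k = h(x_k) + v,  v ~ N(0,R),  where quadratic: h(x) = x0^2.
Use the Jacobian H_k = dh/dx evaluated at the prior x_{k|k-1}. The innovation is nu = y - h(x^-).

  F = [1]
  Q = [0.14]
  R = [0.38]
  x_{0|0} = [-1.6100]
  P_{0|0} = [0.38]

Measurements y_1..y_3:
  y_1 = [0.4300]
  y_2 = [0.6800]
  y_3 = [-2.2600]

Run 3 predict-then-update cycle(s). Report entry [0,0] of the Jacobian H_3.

H_jac[0,0] = -1.7796

step 1: x^-=[-1.6100]  P^-=[0.5200]  H_jac=[-3.2200]  S=[5.7716]  K=[-0.2901]  nu=[-2.1621]  x^+=[-0.9827]  P^+=[0.0342]
step 2: x^-=[-0.9827]  P^-=[0.1742]  H_jac=[-1.9655]  S=[1.0531]  K=[-0.3252]  nu=[-0.2858]  x^+=[-0.8898]  P^+=[0.0629]
step 3: x^-=[-0.8898]  P^-=[0.2029]  H_jac=[-1.7796]  S=[1.0225]  K=[-0.3531]  nu=[-3.0518]  x^+=[0.1877]  P^+=[0.0754]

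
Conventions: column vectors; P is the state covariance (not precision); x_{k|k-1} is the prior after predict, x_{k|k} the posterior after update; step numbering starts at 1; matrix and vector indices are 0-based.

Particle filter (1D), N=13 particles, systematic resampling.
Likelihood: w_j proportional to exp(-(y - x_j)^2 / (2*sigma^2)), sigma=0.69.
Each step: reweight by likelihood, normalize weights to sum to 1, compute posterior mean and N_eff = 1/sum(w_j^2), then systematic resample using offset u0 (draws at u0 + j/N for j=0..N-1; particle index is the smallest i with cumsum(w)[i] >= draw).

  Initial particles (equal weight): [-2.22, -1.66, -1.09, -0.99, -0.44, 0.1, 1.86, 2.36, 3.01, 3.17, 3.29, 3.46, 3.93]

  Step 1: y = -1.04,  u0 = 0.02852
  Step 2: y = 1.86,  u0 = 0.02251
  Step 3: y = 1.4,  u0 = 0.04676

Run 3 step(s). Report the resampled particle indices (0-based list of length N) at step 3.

step 1: w=[0.0604, 0.1741, 0.2601, 0.2601, 0.1787, 0.0666, 0.0000, 0.0000, 0.0000, 0.0000, 0.0000, 0.0000, 0.0000]  mean=-1.0360  Neff=4.8637  idx=[0, 1, 1, 2, 2, 2, 2, 3, 3, 3, 4, 4, 5]
step 2: w=[0.0000, 0.0000, 0.0000, 0.0023, 0.0023, 0.0023, 0.0023, 0.0042, 0.0042, 0.0042, 0.0815, 0.0815, 0.8153]  mean=-0.0126  Neff=1.4748  idx=[10, 10, 11, 12, 12, 12, 12, 12, 12, 12, 12, 12, 12]
step 3: w=[0.0160, 0.0160, 0.0160, 0.0952, 0.0952, 0.0952, 0.0952, 0.0952, 0.0952, 0.0952, 0.0952, 0.0952, 0.0952]  mean=0.0740  Neff=10.9434  idx=[2, 3, 4, 5, 6, 7, 7, 8, 9, 10, 11, 11, 12]

resampled_idx = [2, 3, 4, 5, 6, 7, 7, 8, 9, 10, 11, 11, 12]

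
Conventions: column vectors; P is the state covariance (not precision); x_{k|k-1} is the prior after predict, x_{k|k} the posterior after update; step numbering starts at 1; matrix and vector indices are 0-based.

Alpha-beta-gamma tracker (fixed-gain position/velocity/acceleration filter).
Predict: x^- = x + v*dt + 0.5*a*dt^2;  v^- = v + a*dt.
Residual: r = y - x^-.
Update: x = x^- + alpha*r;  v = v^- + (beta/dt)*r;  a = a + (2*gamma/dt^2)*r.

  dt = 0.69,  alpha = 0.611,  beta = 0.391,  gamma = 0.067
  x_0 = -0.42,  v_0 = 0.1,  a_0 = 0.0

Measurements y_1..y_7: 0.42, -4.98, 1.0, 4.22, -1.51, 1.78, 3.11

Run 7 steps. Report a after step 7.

a_post = 0.2915

step 1: x_pred=-0.3510  r=0.7710  x^+=0.1201  v^+=0.5369  a^+=0.2170
step 2: x_pred=0.5422  r=-5.5222  x^+=-2.8319  v^+=-2.4426  a^+=-1.3372
step 3: x_pred=-4.8356  r=5.8356  x^+=-1.2700  v^+=-0.0585  a^+=0.3052
step 4: x_pred=-1.2377  r=5.4577  x^+=2.0969  v^+=3.2448  a^+=1.8413
step 5: x_pred=4.7742  r=-6.2842  x^+=0.9346  v^+=0.9543  a^+=0.0726
step 6: x_pred=1.6103  r=0.1697  x^+=1.7140  v^+=1.1006  a^+=0.1204
step 7: x_pred=2.5020  r=0.6080  x^+=2.8735  v^+=1.5281  a^+=0.2915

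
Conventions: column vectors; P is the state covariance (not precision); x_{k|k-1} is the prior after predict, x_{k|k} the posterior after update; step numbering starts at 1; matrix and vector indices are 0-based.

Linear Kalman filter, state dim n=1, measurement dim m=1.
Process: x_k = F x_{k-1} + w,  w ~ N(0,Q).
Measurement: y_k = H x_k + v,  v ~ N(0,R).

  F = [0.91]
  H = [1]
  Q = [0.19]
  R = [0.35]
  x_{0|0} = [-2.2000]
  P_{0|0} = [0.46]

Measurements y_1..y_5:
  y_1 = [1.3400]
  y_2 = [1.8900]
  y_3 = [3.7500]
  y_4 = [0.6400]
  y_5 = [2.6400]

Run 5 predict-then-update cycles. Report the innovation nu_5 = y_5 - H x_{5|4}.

innov = [1.3763]

step 1: x^-=[-2.0020]  P^-=[0.5709]  S=[0.9209]  K=[0.6199]  nu=[3.3420]  x^+=[0.0699]  P^+=[0.2170]
step 2: x^-=[0.0636]  P^-=[0.3697]  S=[0.7197]  K=[0.5137]  nu=[1.8264]  x^+=[1.0018]  P^+=[0.1798]
step 3: x^-=[0.9116]  P^-=[0.3389]  S=[0.6889]  K=[0.4919]  nu=[2.8384]  x^+=[2.3079]  P^+=[0.1722]
step 4: x^-=[2.1002]  P^-=[0.3326]  S=[0.6826]  K=[0.4872]  nu=[-1.4602]  x^+=[1.3887]  P^+=[0.1705]
step 5: x^-=[1.2637]  P^-=[0.3312]  S=[0.6812]  K=[0.4862]  nu=[1.3763]  x^+=[1.9329]  P^+=[0.1702]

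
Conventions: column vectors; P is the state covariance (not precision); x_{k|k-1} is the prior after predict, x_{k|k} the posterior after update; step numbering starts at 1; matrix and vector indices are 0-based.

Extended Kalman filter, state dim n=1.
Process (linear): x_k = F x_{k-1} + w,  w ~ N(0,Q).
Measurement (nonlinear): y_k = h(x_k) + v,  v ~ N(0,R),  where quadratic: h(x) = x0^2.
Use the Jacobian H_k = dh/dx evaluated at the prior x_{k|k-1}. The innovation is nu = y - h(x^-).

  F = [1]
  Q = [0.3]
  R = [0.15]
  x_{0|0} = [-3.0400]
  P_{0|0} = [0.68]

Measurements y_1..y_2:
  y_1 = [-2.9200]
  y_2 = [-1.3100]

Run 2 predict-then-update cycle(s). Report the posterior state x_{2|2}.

x_post = [-0.0150]

step 1: x^-=[-3.0400]  P^-=[0.9800]  H_jac=[-6.0800]  S=[36.3771]  K=[-0.1638]  nu=[-12.1616]  x^+=[-1.0480]  P^+=[0.0040]
step 2: x^-=[-1.0480]  P^-=[0.3040]  H_jac=[-2.0960]  S=[1.4857]  K=[-0.4289]  nu=[-2.4083]  x^+=[-0.0150]  P^+=[0.0307]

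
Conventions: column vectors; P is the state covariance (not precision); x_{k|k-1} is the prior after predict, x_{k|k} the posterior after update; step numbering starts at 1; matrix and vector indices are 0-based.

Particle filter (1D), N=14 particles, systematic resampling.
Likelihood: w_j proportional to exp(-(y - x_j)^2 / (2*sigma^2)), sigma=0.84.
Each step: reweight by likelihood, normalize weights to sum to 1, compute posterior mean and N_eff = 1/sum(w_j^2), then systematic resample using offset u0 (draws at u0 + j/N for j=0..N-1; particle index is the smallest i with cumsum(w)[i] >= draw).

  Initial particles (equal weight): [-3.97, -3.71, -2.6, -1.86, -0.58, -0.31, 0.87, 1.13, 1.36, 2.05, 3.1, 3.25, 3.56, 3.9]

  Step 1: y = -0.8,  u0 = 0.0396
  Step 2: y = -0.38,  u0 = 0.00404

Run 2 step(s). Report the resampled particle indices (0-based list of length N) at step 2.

resampled_idx = [1, 3, 4, 4, 5, 6, 7, 7, 8, 9, 10, 10, 11, 12]

step 1: w=[0.0003, 0.0009, 0.0385, 0.1725, 0.3696, 0.3226, 0.0530, 0.0273, 0.0140, 0.0012, 0.0000, 0.0000, 0.0000, 0.0000]  mean=-0.6415  Neff=3.6277  idx=[2, 3, 3, 4, 4, 4, 4, 4, 5, 5, 5, 5, 5, 7]
step 2: w=[0.0029, 0.0202, 0.0202, 0.0926, 0.0926, 0.0926, 0.0926, 0.0926, 0.0949, 0.0949, 0.0949, 0.0949, 0.0949, 0.0189]  mean=-0.4770  Neff=11.2179  idx=[1, 3, 4, 4, 5, 6, 7, 7, 8, 9, 10, 10, 11, 12]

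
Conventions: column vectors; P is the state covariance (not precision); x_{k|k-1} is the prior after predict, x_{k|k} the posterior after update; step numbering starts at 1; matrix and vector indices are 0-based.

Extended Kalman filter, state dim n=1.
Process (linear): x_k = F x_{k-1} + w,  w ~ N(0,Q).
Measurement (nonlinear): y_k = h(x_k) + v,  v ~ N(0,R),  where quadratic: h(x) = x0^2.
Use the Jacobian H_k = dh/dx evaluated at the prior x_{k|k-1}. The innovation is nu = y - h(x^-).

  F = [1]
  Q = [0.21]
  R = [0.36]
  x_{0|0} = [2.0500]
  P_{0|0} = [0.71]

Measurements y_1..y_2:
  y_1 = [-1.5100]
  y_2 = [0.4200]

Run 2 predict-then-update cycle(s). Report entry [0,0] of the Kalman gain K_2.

K[0,0] = 0.3986

step 1: x^-=[2.0500]  P^-=[0.9200]  H_jac=[4.1000]  S=[15.8252]  K=[0.2384]  nu=[-5.7125]  x^+=[0.6884]  P^+=[0.0209]
step 2: x^-=[0.6884]  P^-=[0.2309]  H_jac=[1.3768]  S=[0.7977]  K=[0.3986]  nu=[-0.0539]  x^+=[0.6669]  P^+=[0.1042]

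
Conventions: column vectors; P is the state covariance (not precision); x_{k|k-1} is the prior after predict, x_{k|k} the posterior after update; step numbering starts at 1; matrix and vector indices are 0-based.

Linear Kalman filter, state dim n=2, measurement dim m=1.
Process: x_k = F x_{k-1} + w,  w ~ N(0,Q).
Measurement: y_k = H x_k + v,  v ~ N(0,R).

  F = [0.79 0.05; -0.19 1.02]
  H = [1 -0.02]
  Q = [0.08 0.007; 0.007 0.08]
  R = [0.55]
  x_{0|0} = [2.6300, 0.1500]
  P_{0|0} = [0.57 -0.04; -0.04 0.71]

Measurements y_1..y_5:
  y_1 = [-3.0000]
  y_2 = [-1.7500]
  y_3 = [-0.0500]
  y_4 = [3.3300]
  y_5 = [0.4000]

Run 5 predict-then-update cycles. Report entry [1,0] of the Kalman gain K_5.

step 1: x^-=[2.0852, -0.3467]  P^-=[0.4344 -0.0742; -0.0742 0.8548]  S=[0.9877]  K=[0.4413; -0.0924]  nu=[-5.0921]  x^+=[-0.1619, 0.1240]  P^+=[0.2420 -0.0339; -0.0339 0.8463]
step 2: x^-=[-0.1217, 0.1572]  P^-=[0.2305 -0.0132; -0.0132 0.9824]  S=[0.7814]  K=[0.2953; -0.0420]  nu=[-1.6252]  x^+=[-0.6016, 0.2255]  P^+=[0.1623 -0.0035; -0.0035 0.9810]
step 3: x^-=[-0.4640, 0.3443]  P^-=[0.1835 0.0299; 0.0299 1.1079]  S=[0.7327]  K=[0.2496; 0.0106]  nu=[0.4209]  x^+=[-0.3589, 0.3487]  P^+=[0.1378 0.0280; 0.0280 1.1078]
step 4: x^-=[-0.2661, 0.4239]  P^-=[0.1710 0.0651; 0.0651 1.2267]  S=[0.7189]  K=[0.2361; 0.0564]  nu=[3.6046]  x^+=[0.5848, 0.6272]  P^+=[0.1309 0.0555; 0.0555 1.2244]
step 5: x^-=[0.4934, 0.5286]  P^-=[0.1692 0.0940; 0.0940 1.3371]  S=[0.7159]  K=[0.2337; 0.0939]  nu=[-0.0828]  x^+=[0.4740, 0.5208]  P^+=[0.1301 0.0783; 0.0783 1.3308]

K[1,0] = 0.0939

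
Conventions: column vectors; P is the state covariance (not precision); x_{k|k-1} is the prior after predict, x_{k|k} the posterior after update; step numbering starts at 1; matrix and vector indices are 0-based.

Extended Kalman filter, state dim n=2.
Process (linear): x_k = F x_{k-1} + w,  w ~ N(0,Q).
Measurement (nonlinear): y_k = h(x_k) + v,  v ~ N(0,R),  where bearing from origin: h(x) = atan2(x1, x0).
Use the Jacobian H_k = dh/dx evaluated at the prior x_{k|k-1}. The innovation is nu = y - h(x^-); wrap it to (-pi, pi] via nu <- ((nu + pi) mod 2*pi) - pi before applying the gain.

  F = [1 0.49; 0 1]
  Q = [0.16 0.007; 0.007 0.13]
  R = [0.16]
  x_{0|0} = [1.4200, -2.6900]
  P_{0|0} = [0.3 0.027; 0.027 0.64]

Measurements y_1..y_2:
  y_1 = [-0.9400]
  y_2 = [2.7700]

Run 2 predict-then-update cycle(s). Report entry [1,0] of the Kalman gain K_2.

K[1,0] = 0.5602

step 1: x^-=[0.1019, -2.6900]  P^-=[0.6401 0.3476; 0.3476 0.7700]  H_jac=[0.3712 0.0141]  S=[0.2520]  K=[0.9624; 0.5550]  nu=[0.5929]  x^+=[0.6725, -2.3609]  P^+=[0.4067 0.2130; 0.2130 0.6924]
step 2: x^-=[-0.4843, -2.3609]  P^-=[0.9417 0.5593; 0.5593 0.8224]  H_jac=[0.4065 -0.0834]  S=[0.2834]  K=[1.1861; 0.5602]  nu=[-1.7401]  x^+=[-2.5482, -3.3356]  P^+=[0.5430 0.3710; 0.3710 0.7334]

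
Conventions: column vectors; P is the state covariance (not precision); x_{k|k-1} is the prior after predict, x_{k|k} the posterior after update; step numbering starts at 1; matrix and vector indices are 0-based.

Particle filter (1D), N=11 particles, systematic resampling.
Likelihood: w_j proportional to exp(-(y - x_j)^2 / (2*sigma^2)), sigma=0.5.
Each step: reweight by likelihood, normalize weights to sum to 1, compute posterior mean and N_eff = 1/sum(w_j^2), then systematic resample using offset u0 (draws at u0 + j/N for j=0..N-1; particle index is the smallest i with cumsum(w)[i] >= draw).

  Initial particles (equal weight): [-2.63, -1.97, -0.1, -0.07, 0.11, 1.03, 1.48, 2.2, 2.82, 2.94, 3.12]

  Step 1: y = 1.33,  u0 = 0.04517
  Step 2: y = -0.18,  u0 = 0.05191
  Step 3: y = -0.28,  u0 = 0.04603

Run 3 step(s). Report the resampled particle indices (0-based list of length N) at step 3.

step 1: w=[0.0000, 0.0000, 0.0079, 0.0094, 0.0241, 0.3944, 0.4514, 0.1039, 0.0056, 0.0026, 0.0008]  mean=1.3300  Neff=2.6965  idx=[5, 5, 5, 5, 5, 6, 6, 6, 6, 6, 7]
step 2: w=[0.1859, 0.1859, 0.1859, 0.1859, 0.1859, 0.0140, 0.0140, 0.0140, 0.0140, 0.0140, 0.0000]  mean=1.0617  Neff=5.7517  idx=[0, 0, 1, 1, 2, 2, 3, 3, 4, 4, 7]
step 3: w=[0.0994, 0.0994, 0.0994, 0.0994, 0.0994, 0.0994, 0.0994, 0.0994, 0.0994, 0.0994, 0.0063]  mean=1.0328  Neff=10.1226  idx=[0, 1, 2, 3, 4, 5, 5, 6, 7, 8, 9]

resampled_idx = [0, 1, 2, 3, 4, 5, 5, 6, 7, 8, 9]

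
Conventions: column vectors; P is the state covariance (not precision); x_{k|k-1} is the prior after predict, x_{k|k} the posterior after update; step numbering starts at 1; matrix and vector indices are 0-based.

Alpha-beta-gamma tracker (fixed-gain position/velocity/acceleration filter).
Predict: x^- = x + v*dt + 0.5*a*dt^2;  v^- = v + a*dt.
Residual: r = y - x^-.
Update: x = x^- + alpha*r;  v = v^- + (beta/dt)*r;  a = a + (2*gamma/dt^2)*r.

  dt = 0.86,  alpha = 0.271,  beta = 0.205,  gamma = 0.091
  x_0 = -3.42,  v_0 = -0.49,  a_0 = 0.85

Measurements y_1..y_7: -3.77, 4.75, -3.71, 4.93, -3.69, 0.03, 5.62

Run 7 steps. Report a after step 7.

step 1: x_pred=-3.5271  r=-0.2429  x^+=-3.5929  v^+=0.1831  a^+=0.7902
step 2: x_pred=-3.1432  r=7.8932  x^+=-1.0042  v^+=2.7442  a^+=2.7326
step 3: x_pred=2.3664  r=-6.0764  x^+=0.7197  v^+=3.6458  a^+=1.2373
step 4: x_pred=4.3126  r=0.6174  x^+=4.4799  v^+=4.8570  a^+=1.3892
step 5: x_pred=9.1707  r=-12.8607  x^+=5.6855  v^+=2.9862  a^+=-1.7755
step 6: x_pred=7.5970  r=-7.5670  x^+=5.5463  v^+=-0.3445  a^+=-3.6376
step 7: x_pred=3.9048  r=1.7152  x^+=4.3696  v^+=-3.0640  a^+=-3.2155

a_post = -3.2155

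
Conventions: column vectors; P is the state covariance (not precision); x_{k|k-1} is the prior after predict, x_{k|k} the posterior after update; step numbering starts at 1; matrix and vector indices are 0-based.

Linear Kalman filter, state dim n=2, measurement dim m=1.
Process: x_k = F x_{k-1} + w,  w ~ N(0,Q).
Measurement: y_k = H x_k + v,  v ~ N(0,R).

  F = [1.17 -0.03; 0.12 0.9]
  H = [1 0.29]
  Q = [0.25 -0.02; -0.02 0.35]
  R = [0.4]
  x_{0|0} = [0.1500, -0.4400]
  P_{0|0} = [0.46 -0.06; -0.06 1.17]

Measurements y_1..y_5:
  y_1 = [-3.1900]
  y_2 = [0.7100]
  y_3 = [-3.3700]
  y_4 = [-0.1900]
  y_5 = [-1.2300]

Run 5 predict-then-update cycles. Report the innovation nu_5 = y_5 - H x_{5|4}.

step 1: x^-=[0.1887, -0.3780]  P^-=[0.8850 -0.0500; -0.0500 1.2914]  S=[1.3646]  K=[0.6379; 0.2378]  nu=[-3.2691]  x^+=[-1.8967, -1.1555]  P^+=[0.3297 -0.2570; -0.2570 1.2142]
step 2: x^-=[-2.1844, -1.2675]  P^-=[0.7204 -0.2762; -0.2762 1.2827]  S=[1.0681]  K=[0.5995; 0.0897]  nu=[3.2620]  x^+=[-0.2288, -0.9749]  P^+=[0.3365 -0.3336; -0.3336 1.2741]
step 3: x^-=[-0.2385, -0.9049]  P^-=[0.7353 -0.3572; -0.3572 1.3148]  S=[1.0386]  K=[0.6082; 0.0232]  nu=[-2.8691]  x^+=[-1.9834, -0.9713]  P^+=[0.3511 -0.3719; -0.3719 1.3143]
step 4: x^-=[-2.2914, -1.1122]  P^-=[0.7579 -0.3964; -0.3964 1.3393]  S=[1.0406]  K=[0.6179; -0.0077]  nu=[2.4240]  x^+=[-0.7938, -1.1309]  P^+=[0.3607 -0.3915; -0.3915 1.3392]
step 5: x^-=[-0.8948, -1.1131]  P^-=[0.7724 -0.4163; -0.4163 1.3554]  S=[1.0449]  K=[0.6237; -0.0223]  nu=[-0.0124]  x^+=[-0.9025, -1.1128]  P^+=[0.3660 -0.4018; -0.4018 1.3549]

innov = [-0.0124]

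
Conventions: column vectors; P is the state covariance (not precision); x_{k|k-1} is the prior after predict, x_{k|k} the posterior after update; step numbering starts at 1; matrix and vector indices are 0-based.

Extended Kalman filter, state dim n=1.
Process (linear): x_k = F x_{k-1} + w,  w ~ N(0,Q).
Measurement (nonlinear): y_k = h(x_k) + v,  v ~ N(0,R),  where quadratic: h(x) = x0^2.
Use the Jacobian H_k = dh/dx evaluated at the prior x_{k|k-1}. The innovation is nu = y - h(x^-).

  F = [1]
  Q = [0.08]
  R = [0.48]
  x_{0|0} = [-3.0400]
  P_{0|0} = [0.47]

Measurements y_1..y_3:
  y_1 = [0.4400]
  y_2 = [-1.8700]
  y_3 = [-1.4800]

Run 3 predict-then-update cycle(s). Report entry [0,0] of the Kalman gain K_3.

step 1: x^-=[-3.0400]  P^-=[0.5500]  H_jac=[-6.0800]  S=[20.8115]  K=[-0.1607]  nu=[-8.8016]  x^+=[-1.6258]  P^+=[0.0127]
step 2: x^-=[-1.6258]  P^-=[0.0927]  H_jac=[-3.2515]  S=[1.4599]  K=[-0.2064]  nu=[-4.5131]  x^+=[-0.6941]  P^+=[0.0305]
step 3: x^-=[-0.6941]  P^-=[0.1105]  H_jac=[-1.3882]  S=[0.6929]  K=[-0.2213]  nu=[-1.9618]  x^+=[-0.2599]  P^+=[0.0765]

K[0,0] = -0.2213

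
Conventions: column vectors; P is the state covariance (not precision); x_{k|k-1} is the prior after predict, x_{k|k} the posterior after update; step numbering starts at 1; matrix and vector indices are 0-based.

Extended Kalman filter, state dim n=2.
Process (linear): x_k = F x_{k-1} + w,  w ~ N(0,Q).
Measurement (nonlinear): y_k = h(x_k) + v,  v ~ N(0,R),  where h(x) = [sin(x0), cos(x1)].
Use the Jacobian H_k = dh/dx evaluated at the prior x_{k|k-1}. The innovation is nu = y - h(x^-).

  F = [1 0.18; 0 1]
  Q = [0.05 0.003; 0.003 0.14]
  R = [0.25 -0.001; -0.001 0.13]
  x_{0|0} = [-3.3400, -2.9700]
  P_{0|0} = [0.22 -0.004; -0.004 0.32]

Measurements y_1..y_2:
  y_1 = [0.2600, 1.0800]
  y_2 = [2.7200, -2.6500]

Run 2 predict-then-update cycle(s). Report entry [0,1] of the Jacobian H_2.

H_jac[0,1] = 0.0000

step 1: x^-=[-3.8746, -2.9700]  P^-=[0.2789 0.0566; 0.0566 0.4600]  H_jac=[-0.7432 0.0000; 0.0000 0.1708]  S=[0.4041 -0.0082; -0.0082 0.1434]  K=[-0.5123 0.0382; -0.0931 0.5424]  nu=[-0.4091, 2.0653]  x^+=[-3.5862, -1.8117]  P^+=[0.1724 0.0321; 0.0321 0.4135]
step 2: x^-=[-3.9123, -1.8117]  P^-=[0.2473 0.1095; 0.1095 0.5535]  H_jac=[-0.7174 0.0000; 0.0000 0.9711]  S=[0.3773 -0.0773; -0.0773 0.6520]  K=[-0.4477 0.1100; -0.0403 0.8196]  nu=[2.0233, -2.4114]  x^+=[-5.0835, -3.8697]  P^+=[0.1562 0.0152; 0.0152 0.1098]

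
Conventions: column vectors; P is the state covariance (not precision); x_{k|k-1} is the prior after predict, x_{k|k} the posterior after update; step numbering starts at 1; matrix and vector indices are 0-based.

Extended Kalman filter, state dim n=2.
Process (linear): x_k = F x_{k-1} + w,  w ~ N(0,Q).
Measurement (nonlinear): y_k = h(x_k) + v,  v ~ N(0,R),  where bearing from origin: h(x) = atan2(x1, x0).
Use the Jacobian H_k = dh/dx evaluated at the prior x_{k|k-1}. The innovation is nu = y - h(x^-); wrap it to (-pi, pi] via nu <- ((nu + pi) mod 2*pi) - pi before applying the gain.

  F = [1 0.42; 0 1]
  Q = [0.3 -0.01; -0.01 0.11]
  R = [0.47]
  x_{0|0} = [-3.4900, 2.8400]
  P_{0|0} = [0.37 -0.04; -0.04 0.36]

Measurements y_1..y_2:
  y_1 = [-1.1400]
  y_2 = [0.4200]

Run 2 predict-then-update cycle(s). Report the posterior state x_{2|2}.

step 1: x^-=[-2.2972, 2.8400]  P^-=[0.6999 0.1012; 0.1012 0.4700]  H_jac=[-0.2129 -0.1722]  S=[0.5231]  K=[-0.3181; -0.1959]  nu=[2.8923]  x^+=[-3.2173, 2.2734]  P^+=[0.6470 0.0686; 0.0686 0.4499]
step 2: x^-=[-2.2625, 2.2734]  P^-=[1.0840 0.2476; 0.2476 0.5599]  H_jac=[-0.2210 -0.2199]  S=[0.5741]  K=[-0.5121; -0.3098]  nu=[-1.9338]  x^+=[-1.2721, 2.8725]  P^+=[0.9334 0.1565; 0.1565 0.5048]

x_post = [-1.2721, 2.8725]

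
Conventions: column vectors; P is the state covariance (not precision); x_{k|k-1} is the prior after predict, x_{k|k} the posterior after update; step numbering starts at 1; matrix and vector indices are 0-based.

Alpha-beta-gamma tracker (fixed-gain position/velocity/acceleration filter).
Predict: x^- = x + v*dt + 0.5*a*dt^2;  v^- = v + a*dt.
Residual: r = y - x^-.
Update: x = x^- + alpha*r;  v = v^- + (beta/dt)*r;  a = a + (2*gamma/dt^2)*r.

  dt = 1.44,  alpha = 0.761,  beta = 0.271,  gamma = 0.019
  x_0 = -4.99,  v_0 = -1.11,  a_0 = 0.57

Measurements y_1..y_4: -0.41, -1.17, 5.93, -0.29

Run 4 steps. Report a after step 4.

a_post = 0.5285

step 1: x_pred=-5.9974  r=5.5874  x^+=-1.7454  v^+=0.7623  a^+=0.6724
step 2: x_pred=0.0495  r=-1.2195  x^+=-0.8785  v^+=1.5011  a^+=0.6500
step 3: x_pred=1.9570  r=3.9730  x^+=4.9804  v^+=3.1848  a^+=0.7229
step 4: x_pred=10.3161  r=-10.6061  x^+=2.2448  v^+=2.2297  a^+=0.5285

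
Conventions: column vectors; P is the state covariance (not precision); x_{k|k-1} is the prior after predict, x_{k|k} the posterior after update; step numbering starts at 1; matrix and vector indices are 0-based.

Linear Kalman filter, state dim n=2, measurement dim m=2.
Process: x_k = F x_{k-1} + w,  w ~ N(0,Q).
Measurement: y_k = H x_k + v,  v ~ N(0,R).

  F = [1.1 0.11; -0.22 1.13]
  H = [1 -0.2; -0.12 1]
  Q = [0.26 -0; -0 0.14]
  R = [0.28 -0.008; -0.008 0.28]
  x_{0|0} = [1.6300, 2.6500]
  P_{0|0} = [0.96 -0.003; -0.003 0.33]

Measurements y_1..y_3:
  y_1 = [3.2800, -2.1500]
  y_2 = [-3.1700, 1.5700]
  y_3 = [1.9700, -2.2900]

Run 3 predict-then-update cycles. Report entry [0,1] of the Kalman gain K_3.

step 1: x^-=[2.0845, 2.6359]  P^-=[1.4249 -0.1950; -0.1950 0.6093]  S=[1.8072 -0.5005; -0.5005 0.9566]  K=[0.8234 0.0482; 0.0092 0.6662]  nu=[1.7227, -4.5358]  x^+=[3.2841, -0.3701]  P^+=[0.2372 0.0354; 0.0354 0.1907]
step 2: x^-=[3.5718, -1.1407]  P^-=[0.5579 0.0094; 0.0094 0.3774]  S=[0.8492 -0.1408; -0.1408 0.6632]  K=[0.6637 0.0542; 0.0169 0.5710]  nu=[-6.9700, 3.1393]  x^+=[-0.8843, 0.5342]  P^+=[0.1920 0.0329; 0.0329 0.1637]
step 3: x^-=[-0.9139, 0.7982]  P^-=[0.5022 0.0140; 0.0140 0.3419]  S=[0.7903 -0.1223; -0.1223 0.6258]  K=[0.6399 0.0511; 0.0158 0.5468]  nu=[3.0436, -3.1978]  x^+=[0.8701, -0.9023]  P^+=[0.1850 0.0314; 0.0314 0.1567]

K[0,1] = 0.0511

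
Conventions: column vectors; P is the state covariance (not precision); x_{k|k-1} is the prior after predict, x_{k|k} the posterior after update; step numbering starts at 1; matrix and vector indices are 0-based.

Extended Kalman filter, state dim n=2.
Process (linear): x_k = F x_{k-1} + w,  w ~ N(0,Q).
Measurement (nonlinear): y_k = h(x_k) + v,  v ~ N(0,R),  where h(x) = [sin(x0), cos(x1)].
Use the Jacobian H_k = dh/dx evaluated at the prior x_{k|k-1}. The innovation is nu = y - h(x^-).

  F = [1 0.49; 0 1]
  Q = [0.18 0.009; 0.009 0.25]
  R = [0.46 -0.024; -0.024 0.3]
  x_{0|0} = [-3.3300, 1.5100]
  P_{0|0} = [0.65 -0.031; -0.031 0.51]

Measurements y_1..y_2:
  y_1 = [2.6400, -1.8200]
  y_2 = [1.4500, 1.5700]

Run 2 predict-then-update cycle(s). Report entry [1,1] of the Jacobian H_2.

H_jac[1,1] = -0.4878

step 1: x^-=[-2.5901, 1.5100]  P^-=[0.9221 0.2279; 0.2279 0.7600]  H_jac=[-0.8517 0.0000; 0.0000 -0.9982]  S=[1.1289 0.1698; 0.1698 1.0572]  K=[-0.6797 -0.1060; -0.0656 -0.7070]  nu=[3.1640, -1.8808]  x^+=[-4.5413, 2.6321]  P^+=[0.3641 0.0155; 0.0155 0.2109]
step 2: x^-=[-3.2516, 2.6321]  P^-=[0.6100 0.1279; 0.1279 0.4609]  H_jac=[-0.9940 0.0000; 0.0000 -0.4878]  S=[1.0626 0.0380; 0.0380 0.4097]  K=[-0.5670 -0.0997; -0.1003 -0.5395]  nu=[1.3402, 2.4430]  x^+=[-4.2550, 1.1797]  P^+=[0.2600 0.0334; 0.0334 0.3269]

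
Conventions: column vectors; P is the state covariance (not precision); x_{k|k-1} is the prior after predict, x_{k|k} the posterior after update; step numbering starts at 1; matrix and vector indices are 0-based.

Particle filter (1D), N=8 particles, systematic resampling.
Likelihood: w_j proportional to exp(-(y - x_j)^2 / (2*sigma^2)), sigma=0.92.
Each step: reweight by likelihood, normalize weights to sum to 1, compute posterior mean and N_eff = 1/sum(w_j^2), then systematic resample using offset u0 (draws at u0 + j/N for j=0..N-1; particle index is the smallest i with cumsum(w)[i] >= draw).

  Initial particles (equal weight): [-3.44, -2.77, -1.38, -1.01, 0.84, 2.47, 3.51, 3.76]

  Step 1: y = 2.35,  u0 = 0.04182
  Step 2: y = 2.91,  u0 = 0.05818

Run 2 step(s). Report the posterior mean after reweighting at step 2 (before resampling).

step 1: w=[0.0000, 0.0000, 0.0001, 0.0006, 0.1291, 0.4924, 0.2243, 0.1534]  mean=2.6880  Neff=3.0033  idx=[4, 5, 5, 5, 5, 6, 6, 7]
step 2: w=[0.0134, 0.1507, 0.1507, 0.1507, 0.1507, 0.1366, 0.1366, 0.1103]  mean=2.8746  Neff=7.1132  idx=[1, 2, 2, 3, 4, 5, 6, 7]

post_mean = 2.8746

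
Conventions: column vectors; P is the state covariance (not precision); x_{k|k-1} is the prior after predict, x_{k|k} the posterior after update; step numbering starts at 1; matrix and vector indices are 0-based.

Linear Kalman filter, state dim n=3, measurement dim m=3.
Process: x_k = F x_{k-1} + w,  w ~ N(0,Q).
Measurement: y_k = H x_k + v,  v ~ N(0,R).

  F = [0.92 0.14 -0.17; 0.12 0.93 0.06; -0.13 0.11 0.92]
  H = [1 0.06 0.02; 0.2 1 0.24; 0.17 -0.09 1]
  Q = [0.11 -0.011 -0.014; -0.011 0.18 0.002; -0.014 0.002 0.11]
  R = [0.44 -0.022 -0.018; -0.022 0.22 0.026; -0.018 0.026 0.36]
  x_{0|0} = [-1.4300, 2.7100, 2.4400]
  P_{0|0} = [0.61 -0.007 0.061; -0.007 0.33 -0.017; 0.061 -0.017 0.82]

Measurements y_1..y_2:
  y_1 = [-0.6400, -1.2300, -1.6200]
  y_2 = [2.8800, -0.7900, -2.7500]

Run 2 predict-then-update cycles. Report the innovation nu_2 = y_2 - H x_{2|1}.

step 1: x^-=[-1.3510, 2.4951, 2.7288]  P^-=[0.6364 0.0895 -0.1596; 0.0895 0.4746 0.0639; -0.1596 0.0639 0.8005]  S=[1.0829 0.1914 -0.0599; 0.1914 0.8173 0.2347; -0.0599 0.2347 1.1143]  K=[0.5701 0.0973 -0.0432; -0.0114 0.6544 -0.1058; -0.1122 0.1110 0.6595]  nu=[0.5067, -4.1098, -3.8946]  x^+=[-1.2936, 0.2120, -0.3529]  P^+=[0.2524 -0.0263 -0.0686; -0.0263 0.1475 -0.0031; -0.0686 -0.0031 0.2537]
step 2: x^-=[-1.1005, 0.0207, -0.1332]  P^-=[0.3487 0.0086 -0.1437; 0.0086 0.3049 0.0203; -0.1437 0.0203 0.3473]  S=[0.7853 0.0421 -0.0971; 0.0421 0.5582 0.0803; -0.0971 0.0803 0.6671]  K=[0.4291 0.0566 -0.0720; -0.0054 0.5696 -0.0779; -0.1206 0.0779 0.4544]  nu=[3.9819, -0.5587, -2.4279]  x^+=[0.7514, -0.1296, -1.7598]  P^+=[0.1915 -0.0212 -0.0666; -0.0212 0.1272 0.0019; -0.0666 0.0019 0.1793]

innov = [3.9819, -0.5587, -2.4279]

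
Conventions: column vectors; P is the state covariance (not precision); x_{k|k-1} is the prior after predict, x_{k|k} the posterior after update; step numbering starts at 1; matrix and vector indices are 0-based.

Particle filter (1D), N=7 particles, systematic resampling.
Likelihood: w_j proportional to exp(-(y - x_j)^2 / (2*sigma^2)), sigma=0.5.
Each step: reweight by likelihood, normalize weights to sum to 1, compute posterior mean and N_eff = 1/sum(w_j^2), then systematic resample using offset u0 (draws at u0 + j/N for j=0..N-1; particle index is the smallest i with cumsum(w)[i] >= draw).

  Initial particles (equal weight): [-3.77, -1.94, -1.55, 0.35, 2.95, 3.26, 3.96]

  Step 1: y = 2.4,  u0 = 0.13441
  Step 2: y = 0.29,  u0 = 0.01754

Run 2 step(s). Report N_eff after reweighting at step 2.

step 1: w=[0.0000, 0.0000, 0.0000, 0.0003, 0.6985, 0.2914, 0.0098]  mean=3.0495  Neff=1.7456  idx=[4, 4, 4, 4, 5, 5, 6]
step 2: w=[0.2462, 0.2462, 0.2462, 0.2462, 0.0075, 0.0075, 0.0000]  mean=2.9547  Neff=4.1210  idx=[0, 0, 1, 1, 2, 2, 3]

N_eff = 4.1210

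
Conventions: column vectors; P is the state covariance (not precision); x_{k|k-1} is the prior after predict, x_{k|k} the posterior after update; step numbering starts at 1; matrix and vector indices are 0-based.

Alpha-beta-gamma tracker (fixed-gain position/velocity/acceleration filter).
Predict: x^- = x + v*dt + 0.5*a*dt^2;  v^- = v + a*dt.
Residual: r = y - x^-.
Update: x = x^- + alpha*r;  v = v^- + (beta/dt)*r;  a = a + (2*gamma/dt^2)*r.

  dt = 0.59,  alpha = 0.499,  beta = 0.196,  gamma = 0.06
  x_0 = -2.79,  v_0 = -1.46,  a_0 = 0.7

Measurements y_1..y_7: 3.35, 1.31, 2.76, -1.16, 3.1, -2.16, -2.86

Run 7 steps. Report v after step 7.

step 1: x_pred=-3.5296  r=6.8796  x^+=-0.0967  v^+=1.2384  a^+=3.0716
step 2: x_pred=1.1686  r=0.1414  x^+=1.2392  v^+=3.0976  a^+=3.1203
step 3: x_pred=3.6099  r=-0.8499  x^+=3.1858  v^+=4.6563  a^+=2.8274
step 4: x_pred=6.4251  r=-7.5851  x^+=2.6401  v^+=3.8046  a^+=0.2126
step 5: x_pred=4.9219  r=-1.8219  x^+=4.0128  v^+=3.3248  a^+=-0.4155
step 6: x_pred=5.9021  r=-8.0621  x^+=1.8791  v^+=0.4014  a^+=-3.1947
step 7: x_pred=1.5599  r=-4.4199  x^+=-0.6456  v^+=-2.9518  a^+=-4.7184

v_post = -2.9518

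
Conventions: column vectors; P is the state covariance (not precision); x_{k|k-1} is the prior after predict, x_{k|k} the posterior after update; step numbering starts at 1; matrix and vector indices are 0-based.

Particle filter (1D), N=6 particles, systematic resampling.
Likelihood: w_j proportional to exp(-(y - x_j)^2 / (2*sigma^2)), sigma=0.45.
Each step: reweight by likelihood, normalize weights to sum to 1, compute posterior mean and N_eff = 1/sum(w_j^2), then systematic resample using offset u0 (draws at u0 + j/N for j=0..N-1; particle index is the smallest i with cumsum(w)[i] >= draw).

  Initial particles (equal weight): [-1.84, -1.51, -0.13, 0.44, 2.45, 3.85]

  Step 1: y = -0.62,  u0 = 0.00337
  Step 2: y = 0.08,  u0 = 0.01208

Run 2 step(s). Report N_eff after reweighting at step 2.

N_eff = 4.0046

step 1: w=[0.0324, 0.1809, 0.7069, 0.0798, 0.0000, 0.0000]  mean=-0.3896  Neff=1.8524  idx=[0, 1, 2, 2, 2, 2]
step 2: w=[0.0000, 0.0005, 0.2499, 0.2499, 0.2499, 0.2499]  mean=-0.1308  Neff=4.0046  idx=[2, 2, 3, 4, 4, 5]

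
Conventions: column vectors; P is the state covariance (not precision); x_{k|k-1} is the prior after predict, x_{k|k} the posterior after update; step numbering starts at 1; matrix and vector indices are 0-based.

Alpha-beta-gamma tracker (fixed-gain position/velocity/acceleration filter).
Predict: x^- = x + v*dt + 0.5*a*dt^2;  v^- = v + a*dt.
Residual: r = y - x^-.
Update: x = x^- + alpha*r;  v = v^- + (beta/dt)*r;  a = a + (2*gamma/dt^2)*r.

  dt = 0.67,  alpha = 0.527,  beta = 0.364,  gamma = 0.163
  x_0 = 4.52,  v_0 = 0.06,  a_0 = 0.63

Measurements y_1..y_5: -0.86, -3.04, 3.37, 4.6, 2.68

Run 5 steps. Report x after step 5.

x_post = 3.4018

step 1: x_pred=4.7016  r=-5.5616  x^+=1.7706  v^+=-2.5394  a^+=-3.4089
step 2: x_pred=-0.6959  r=-2.3441  x^+=-1.9312  v^+=-6.0969  a^+=-5.1113
step 3: x_pred=-7.1634  r=10.5334  x^+=-1.6123  v^+=-3.7988  a^+=2.5383
step 4: x_pred=-3.5878  r=8.1878  x^+=0.7272  v^+=2.3501  a^+=8.4844
step 5: x_pred=4.2061  r=-1.5261  x^+=3.4018  v^+=7.2056  a^+=7.3762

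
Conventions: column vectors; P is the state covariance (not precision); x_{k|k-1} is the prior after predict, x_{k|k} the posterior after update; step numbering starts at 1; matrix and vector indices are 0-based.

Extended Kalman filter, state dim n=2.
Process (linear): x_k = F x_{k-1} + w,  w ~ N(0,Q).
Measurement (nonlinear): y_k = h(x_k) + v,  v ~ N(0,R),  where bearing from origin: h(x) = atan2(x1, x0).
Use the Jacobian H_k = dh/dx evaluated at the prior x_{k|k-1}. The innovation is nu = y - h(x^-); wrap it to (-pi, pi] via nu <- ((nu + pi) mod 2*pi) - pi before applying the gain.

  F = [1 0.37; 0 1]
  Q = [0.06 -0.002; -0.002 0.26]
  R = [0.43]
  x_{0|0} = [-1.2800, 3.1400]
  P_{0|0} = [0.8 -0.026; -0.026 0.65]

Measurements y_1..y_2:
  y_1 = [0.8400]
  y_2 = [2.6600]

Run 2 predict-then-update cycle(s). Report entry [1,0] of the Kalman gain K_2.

K[1,0] = 0.0225

step 1: x^-=[-0.1182, 3.1400]  P^-=[0.9297 0.2125; 0.2125 0.9100]  H_jac=[-0.3180 -0.0120]  S=[0.5258]  K=[-0.5672; -0.1493]  nu=[-0.7684]  x^+=[0.3176, 3.2547]  P^+=[0.7606 0.1680; 0.1680 0.8983]
step 2: x^-=[1.5219, 3.2547]  P^-=[1.0679 0.4984; 0.4984 1.1583]  H_jac=[-0.2521 0.1179]  S=[0.4844]  K=[-0.4346; 0.0225]  nu=[1.5266]  x^+=[0.8585, 3.2891]  P^+=[0.9764 0.5031; 0.5031 1.1580]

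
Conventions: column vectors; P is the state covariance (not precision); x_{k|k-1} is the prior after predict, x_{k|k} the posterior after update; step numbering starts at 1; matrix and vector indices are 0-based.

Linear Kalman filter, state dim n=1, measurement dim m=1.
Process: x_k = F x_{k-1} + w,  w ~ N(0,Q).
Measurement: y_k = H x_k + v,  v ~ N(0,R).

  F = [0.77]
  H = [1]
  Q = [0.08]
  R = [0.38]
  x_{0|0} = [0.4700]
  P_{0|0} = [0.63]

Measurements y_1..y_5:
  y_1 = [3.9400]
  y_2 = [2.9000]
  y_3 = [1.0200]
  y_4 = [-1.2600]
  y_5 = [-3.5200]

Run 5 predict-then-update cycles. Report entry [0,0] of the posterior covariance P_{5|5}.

step 1: x^-=[0.3619]  P^-=[0.4535]  S=[0.8335]  K=[0.5441]  nu=[3.5781]  x^+=[2.3088]  P^+=[0.2068]
step 2: x^-=[1.7777]  P^-=[0.2026]  S=[0.5826]  K=[0.3477]  nu=[1.1223]  x^+=[2.1680]  P^+=[0.1321]
step 3: x^-=[1.6694]  P^-=[0.1583]  S=[0.5383]  K=[0.2941]  nu=[-0.6494]  x^+=[1.4784]  P^+=[0.1118]
step 4: x^-=[1.1383]  P^-=[0.1463]  S=[0.5263]  K=[0.2779]  nu=[-2.3983]  x^+=[0.4718]  P^+=[0.1056]
step 5: x^-=[0.3633]  P^-=[0.1426]  S=[0.5226]  K=[0.2729]  nu=[-3.8833]  x^+=[-0.6965]  P^+=[0.1037]

P_post[0,0] = 0.1037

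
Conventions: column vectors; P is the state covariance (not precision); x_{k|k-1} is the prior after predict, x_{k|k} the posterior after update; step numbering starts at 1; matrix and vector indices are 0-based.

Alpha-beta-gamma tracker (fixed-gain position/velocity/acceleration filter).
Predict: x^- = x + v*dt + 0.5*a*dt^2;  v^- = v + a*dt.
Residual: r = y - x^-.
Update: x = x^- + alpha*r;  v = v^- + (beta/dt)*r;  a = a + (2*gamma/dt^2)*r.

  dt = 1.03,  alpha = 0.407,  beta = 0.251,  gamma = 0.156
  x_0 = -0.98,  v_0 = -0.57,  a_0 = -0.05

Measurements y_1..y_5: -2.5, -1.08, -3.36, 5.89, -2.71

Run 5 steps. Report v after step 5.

v_post = 3.2208

step 1: x_pred=-1.5936  r=-0.9064  x^+=-1.9625  v^+=-0.8424  a^+=-0.3166
step 2: x_pred=-2.9981  r=1.9181  x^+=-2.2174  v^+=-0.7010  a^+=0.2475
step 3: x_pred=-2.8082  r=-0.5518  x^+=-3.0328  v^+=-0.5805  a^+=0.0852
step 4: x_pred=-3.5855  r=9.4755  x^+=0.2710  v^+=1.8163  a^+=2.8719
step 5: x_pred=3.6653  r=-6.3753  x^+=1.0705  v^+=3.2208  a^+=0.9970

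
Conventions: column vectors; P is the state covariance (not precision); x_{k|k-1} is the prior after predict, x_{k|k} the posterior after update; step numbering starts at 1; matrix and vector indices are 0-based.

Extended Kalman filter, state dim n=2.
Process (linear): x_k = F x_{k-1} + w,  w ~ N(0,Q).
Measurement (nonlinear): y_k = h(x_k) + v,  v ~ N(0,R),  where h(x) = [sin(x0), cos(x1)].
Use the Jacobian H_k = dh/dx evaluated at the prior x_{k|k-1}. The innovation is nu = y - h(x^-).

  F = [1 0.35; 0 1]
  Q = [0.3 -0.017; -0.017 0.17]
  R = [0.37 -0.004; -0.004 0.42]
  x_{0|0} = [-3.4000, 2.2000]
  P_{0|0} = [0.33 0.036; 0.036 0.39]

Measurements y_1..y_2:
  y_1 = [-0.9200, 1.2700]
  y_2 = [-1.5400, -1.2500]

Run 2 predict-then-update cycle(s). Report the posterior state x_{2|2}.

x_post = [-1.5130, 2.0730]

step 1: x^-=[-2.6300, 2.2000]  P^-=[0.7030 0.1555; 0.1555 0.5600]  H_jac=[-0.8720 0.0000; 0.0000 -0.8085]  S=[0.9045 0.1056; 0.1056 0.7861]  K=[-0.6695 -0.0700; -0.0840 -0.5647]  nu=[-0.4304, 1.8585]  x^+=[-2.4719, 1.1866]  P^+=[0.2838 0.0330; 0.0330 0.2929]
step 2: x^-=[-2.0565, 1.1866]  P^-=[0.6428 0.1186; 0.1186 0.4629]  H_jac=[-0.4669 0.0000; 0.0000 -0.9271]  S=[0.5101 0.0473; 0.0473 0.8179]  K=[-0.5789 -0.1009; -0.0602 -0.5213]  nu=[-0.6557, -1.6248]  x^+=[-1.5130, 2.0730]  P^+=[0.4580 0.0432; 0.0432 0.2359]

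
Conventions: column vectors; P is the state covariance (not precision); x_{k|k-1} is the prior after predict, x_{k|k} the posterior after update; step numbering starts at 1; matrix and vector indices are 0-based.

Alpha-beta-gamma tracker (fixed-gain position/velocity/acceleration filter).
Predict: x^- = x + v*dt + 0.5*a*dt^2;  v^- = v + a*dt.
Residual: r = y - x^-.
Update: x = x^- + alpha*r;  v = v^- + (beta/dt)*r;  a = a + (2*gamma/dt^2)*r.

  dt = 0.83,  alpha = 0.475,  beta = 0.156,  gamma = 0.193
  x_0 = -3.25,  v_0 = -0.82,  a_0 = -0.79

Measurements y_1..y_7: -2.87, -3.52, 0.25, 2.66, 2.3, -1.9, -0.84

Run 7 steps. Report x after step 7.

step 1: x_pred=-4.2027  r=1.3327  x^+=-3.5697  v^+=-1.2252  a^+=-0.0433
step 2: x_pred=-4.6015  r=1.0815  x^+=-4.0878  v^+=-1.0579  a^+=0.5627
step 3: x_pred=-4.7720  r=5.0220  x^+=-2.3865  v^+=0.3531  a^+=3.3766
step 4: x_pred=-0.9304  r=3.5904  x^+=0.7750  v^+=3.8305  a^+=5.3883
step 5: x_pred=5.8104  r=-3.5104  x^+=4.1429  v^+=7.6430  a^+=3.4214
step 6: x_pred=11.6652  r=-13.5652  x^+=5.2217  v^+=7.9332  a^+=-4.1793
step 7: x_pred=10.3667  r=-11.2067  x^+=5.0435  v^+=2.3581  a^+=-10.4586

x_post = 5.0435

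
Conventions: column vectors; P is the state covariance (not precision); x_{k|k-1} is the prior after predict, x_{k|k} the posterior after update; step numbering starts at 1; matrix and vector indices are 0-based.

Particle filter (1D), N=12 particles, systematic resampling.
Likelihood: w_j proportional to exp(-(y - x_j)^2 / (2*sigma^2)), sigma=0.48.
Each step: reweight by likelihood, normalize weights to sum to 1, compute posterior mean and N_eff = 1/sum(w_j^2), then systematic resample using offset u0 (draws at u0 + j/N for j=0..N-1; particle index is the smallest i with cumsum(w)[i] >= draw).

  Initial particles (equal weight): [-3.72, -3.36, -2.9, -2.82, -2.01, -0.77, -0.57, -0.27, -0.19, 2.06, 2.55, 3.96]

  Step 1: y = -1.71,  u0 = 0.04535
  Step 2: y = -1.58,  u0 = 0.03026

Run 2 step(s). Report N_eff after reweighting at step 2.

step 1: w=[0.0001, 0.0023, 0.0397, 0.0592, 0.7061, 0.1262, 0.0511, 0.0095, 0.0057, 0.0000, 0.0000, 0.0000]  mean=-1.8396  Neff=1.9147  idx=[3, 4, 4, 4, 4, 4, 4, 4, 4, 4, 5, 6]
step 2: w=[0.0055, 0.1044, 0.1044, 0.1044, 0.1044, 0.1044, 0.1044, 0.1044, 0.1044, 0.1044, 0.0376, 0.0170]  mean=-1.9434  Neff=10.0122  idx=[1, 2, 2, 3, 4, 5, 6, 6, 7, 8, 9, 10]

N_eff = 10.0122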